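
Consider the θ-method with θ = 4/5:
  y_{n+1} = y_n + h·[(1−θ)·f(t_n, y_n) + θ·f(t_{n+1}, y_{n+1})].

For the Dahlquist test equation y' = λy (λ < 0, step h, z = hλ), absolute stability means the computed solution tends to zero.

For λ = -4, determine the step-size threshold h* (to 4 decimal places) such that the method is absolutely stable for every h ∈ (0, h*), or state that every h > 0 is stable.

Set f=λy, z=hλ:
  y_{n+1} = y_n + z·[1/5·y_n + 4/5·y_{n+1}] ⇒ (1 − 4/5z)y_{n+1} = (1 + 1/5z)y_n
  ⇒ R(z) = (1 + 1/5z)/(1 − 4/5z).

Need |R(x)|<1, x<0.
x=-0.73: |R|=0.5391
x=-2: |R|=0.2308
x=-10: |R|=0.1111
x=-100: |R|=0.2346
θ=4/5≥1/2 ⇒ |1+1/5x|<|1−4/5x| ∀x<0 ⇒ unbounded interval.

unbounded; (−∞, 0). Any h>0 works for λ=-4.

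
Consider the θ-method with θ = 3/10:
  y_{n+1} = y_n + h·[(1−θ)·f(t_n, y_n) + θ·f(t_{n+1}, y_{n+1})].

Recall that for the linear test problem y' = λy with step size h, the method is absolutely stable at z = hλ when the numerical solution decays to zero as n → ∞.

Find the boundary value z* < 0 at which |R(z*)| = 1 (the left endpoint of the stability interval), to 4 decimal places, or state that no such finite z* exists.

left endpoint -5.0000.

On y'=λy, z=hλ:
  y_{n+1} = y_n + z·[7/10·y_n + 3/10·y_{n+1}] ⇒ (1 − 3/10z)y_{n+1} = (1 + 7/10z)y_n
  so R(z) = (1 + 7/10z)/(1 − 3/10z).

Solve |R(x)|<1 on ℝ⁻.
x=-0.41: |R|=0.6349
R=−1: 1+7/10x = −1+3/10x ⇒ -2/5x=2 ⇒ x=2/(-2/5)=-5.0000
Confirm numerically:
  x=-4.478: |R|=0.91090 <1
  x=-3.967: |R|=0.81133 <1
  x=-3.204: |R|=0.63369 <1
  x=-3.159: |R|=0.62191 <1
  x=-5.273: |R|=1.04229 >1
  x=-5.166: |R|=1.02604 >1
Interval (-5.0000, 0).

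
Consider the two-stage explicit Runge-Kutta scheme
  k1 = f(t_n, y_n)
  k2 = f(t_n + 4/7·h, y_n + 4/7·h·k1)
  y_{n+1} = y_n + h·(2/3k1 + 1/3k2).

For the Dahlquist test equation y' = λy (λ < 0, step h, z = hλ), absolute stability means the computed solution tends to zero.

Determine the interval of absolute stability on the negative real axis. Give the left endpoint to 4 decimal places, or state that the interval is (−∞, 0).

z∈(-5.2500,0).

With y'=λy (z=hλ):
  k1=λy_n ⇒ h·k1=z·y_n;  k2=λ(1+4/7z)y_n ⇒ h·k2=z(1+4/7z)y_n
  y_{n+1}/y_n = 1 + 2/3z + 1/3z(1+4/7z) = 1 + z + 4/21z²
  R(z) = 1 + z + 4/21z².

Need |R(x)|<1, x<0.
x=-1.56: |R|=0.0965
R=1: x+4/21x²=0 ⇒ x=−21/4=-5.2500; min R=1−1/(4·4/21)=-0.3125>−1
Confirm numerically:
  x=-4.385: |R|=0.27752 <1
  x=-2.924: |R|=0.29547 <1
  x=-2.450: |R|=0.30667 <1
  x=-5.601: |R|=1.37447 >1
  x=-5.478: |R|=1.23790 >1
  x=-5.454: |R|=1.21193 >1
Stable set (-5.2500, 0).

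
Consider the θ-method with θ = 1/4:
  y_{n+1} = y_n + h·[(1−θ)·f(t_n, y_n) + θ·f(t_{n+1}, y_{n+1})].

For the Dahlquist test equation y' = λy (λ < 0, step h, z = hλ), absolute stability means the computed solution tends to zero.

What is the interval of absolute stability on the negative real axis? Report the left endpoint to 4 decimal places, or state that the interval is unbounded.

z∈(-4.0000,0).

On y'=λy, z=hλ:
  y_{n+1} = y_n + z·[3/4·y_n + 1/4·y_{n+1}] ⇒ (1 − 1/4z)y_{n+1} = (1 + 3/4z)y_n
  R(z) = (1 + 3/4z)/(1 − 1/4z).

Need |R(x)|<1, x<0.
x=-0.81: |R|=0.3264
R=−1: 1+3/4x = −1+1/4x ⇒ -1/2x=2 ⇒ x=2/(-1/2)=-4.0000
Confirm numerically:
  x=-2.618: |R|=0.58235 <1
  x=-1.979: |R|=0.32397 <1
  x=-1.908: |R|=0.29181 <1
  x=-1.714: |R|=0.19986 <1
  x=-4.434: |R|=1.10292 >1
  x=-4.402: |R|=1.09569 >1
  x=-4.254: |R|=1.06155 >1
Interval (-4.0000, 0).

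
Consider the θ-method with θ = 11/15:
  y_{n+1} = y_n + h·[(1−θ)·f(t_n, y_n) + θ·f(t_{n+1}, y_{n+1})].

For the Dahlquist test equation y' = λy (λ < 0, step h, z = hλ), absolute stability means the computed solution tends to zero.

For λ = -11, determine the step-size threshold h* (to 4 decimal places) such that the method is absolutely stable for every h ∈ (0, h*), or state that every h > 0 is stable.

On y'=λy, z=hλ:
  y_{n+1} = y_n + z·[4/15·y_n + 11/15·y_{n+1}] ⇒ (1 − 11/15z)y_{n+1} = (1 + 4/15z)y_n
  R(z) = (1 + 4/15z)/(1 − 11/15z).

Find x<0 with |R(x)|<1.
x=-1.02: |R|=0.4165
x=-2: |R|=0.1892
x=-10: |R|=0.2000
x=-100: |R|=0.3453
θ=11/15≥1/2 ⇒ |1+4/15x|<|1−11/15x| ∀x<0 ⇒ interval (−∞,0).

interval (−∞, 0). Any h>0 works for λ=-11.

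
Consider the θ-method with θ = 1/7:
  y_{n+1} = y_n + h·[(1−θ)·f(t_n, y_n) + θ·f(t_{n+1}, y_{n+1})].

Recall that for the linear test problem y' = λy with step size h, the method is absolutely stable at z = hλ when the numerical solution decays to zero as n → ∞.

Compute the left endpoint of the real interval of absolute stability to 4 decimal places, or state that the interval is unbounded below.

left endpoint -2.8000.

Test eqn y'=λy, z=hλ:
  y_{n+1} = y_n + z·[6/7·y_n + 1/7·y_{n+1}] ⇒ (1 − 1/7z)y_{n+1} = (1 + 6/7z)y_n
  Hence R(z) = (1 + 6/7z)/(1 − 1/7z).

Boundary: |R(x)|=1, x<0.
x=-1.1: |R|=0.0494
R=−1: 1+6/7x = −1+1/7x ⇒ -5/7x=2 ⇒ x=2/(-5/7)=-2.8000
Confirm numerically:
  x=-1.975: |R|=0.54039 <1
  x=-1.186: |R|=0.01417 <1
  x=-1.161: |R|=0.00417 <1
  x=-3.270: |R|=1.22882 >1
  x=-3.181: |R|=1.18711 >1
Stable set (-2.8000, 0).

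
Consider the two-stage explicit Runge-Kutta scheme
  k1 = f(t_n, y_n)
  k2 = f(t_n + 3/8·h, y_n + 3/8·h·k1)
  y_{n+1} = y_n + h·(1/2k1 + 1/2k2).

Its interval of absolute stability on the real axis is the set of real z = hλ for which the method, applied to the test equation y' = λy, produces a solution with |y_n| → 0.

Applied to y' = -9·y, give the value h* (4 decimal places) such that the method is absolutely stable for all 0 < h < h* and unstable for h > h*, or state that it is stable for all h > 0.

(-5.3333,0); λ=-9 ⇒ h* = (16/3)/9 = 0.5926.

With y'=λy (z=hλ):
  k1=λy_n ⇒ h·k1=z·y_n;  k2=λ(1+3/8z)y_n ⇒ h·k2=z(1+3/8z)y_n
  y_{n+1}/y_n = 1 + 1/2z + 1/2z(1+3/8z) = 1 + z + 3/16z²
  R(z) = 1 + z + 3/16z².

Solve |R(x)|<1 on ℝ⁻.
x=-0.54: |R|=0.5147
R=1: x+3/16x²=0 ⇒ x=−16/3=-5.3333; min R=1−1/(4·3/16)=-0.3333>−1
Confirm numerically:
  x=-4.950: |R|=0.64422 <1
  x=-4.503: |R|=0.29894 <1
  x=-3.141: |R|=0.29115 <1
  x=-5.885: |R|=1.60873 >1
  x=-5.844: |R|=1.55956 >1
Interval (-5.3333, 0).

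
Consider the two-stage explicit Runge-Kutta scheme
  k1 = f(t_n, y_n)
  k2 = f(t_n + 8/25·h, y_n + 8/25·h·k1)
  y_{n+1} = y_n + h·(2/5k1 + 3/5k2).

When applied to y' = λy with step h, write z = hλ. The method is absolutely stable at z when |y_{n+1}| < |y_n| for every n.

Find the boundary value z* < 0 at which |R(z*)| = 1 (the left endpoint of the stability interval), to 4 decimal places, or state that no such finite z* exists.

Set f=λy, z=hλ:
  k1=λy_n ⇒ h·k1=z·y_n;  k2=λ(1+8/25z)y_n ⇒ h·k2=z(1+8/25z)y_n
  y_{n+1}/y_n = 1 + 2/5z + 3/5z(1+8/25z) = 1 + z + 24/125z²
  Hence R(z) = 1 + z + 24/125z².

Boundary: |R(x)|=1, x<0.
x=-0.4: |R|=0.6307
R=1: x+24/125x²=0 ⇒ x=−125/24=-5.2083; min R=1−1/(4·24/125)=-0.3021>−1
Confirm numerically:
  x=-3.280: |R|=0.21439 <1
  x=-2.385: |R|=0.29286 <1
  x=-2.340: |R|=0.28868 <1
  x=-2.336: |R|=0.28828 <1
  x=-5.696: |R|=1.53333 >1
  x=-5.640: |R|=1.46744 >1
Stable set (-5.2083, 0).

left endpoint -5.2083.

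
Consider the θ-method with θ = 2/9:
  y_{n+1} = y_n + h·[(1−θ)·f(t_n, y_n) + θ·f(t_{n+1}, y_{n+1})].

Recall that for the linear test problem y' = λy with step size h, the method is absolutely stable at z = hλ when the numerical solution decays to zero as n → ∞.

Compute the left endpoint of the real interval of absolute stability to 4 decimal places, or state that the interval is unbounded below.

z* = -3.6000.

On y'=λy, z=hλ:
  y_{n+1} = y_n + z·[7/9·y_n + 2/9·y_{n+1}] ⇒ (1 − 2/9z)y_{n+1} = (1 + 7/9z)y_n
  so R(z) = (1 + 7/9z)/(1 − 2/9z).

Need |R(x)|<1, x<0.
x=-1.62: |R|=0.1912
R=−1: 1+7/9x = −1+2/9x ⇒ -5/9x=2 ⇒ x=2/(-5/9)=-3.6000
Confirm numerically:
  x=-2.976: |R|=0.79133 <1
  x=-2.709: |R|=0.69101 <1
  x=-2.592: |R|=0.64467 <1
  x=-4.141: |R|=1.15652 >1
  x=-4.124: |R|=1.15190 >1
  x=-3.658: |R|=1.01777 >1
Interval (-3.6000, 0).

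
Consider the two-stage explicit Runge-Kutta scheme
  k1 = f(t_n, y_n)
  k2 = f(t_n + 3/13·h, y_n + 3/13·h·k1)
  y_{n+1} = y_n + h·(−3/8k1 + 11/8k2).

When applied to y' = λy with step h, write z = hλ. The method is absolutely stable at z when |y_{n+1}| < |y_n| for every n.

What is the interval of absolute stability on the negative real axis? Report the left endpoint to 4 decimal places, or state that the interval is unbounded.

On y'=λy, z=hλ:
  k1=λy_n ⇒ h·k1=z·y_n;  k2=λ(1+3/13z)y_n ⇒ h·k2=z(1+3/13z)y_n
  y_{n+1}/y_n = 1 − 3/8z + 11/8z(1+3/13z) = 1 + z + 33/104z²
  ⇒ R(z) = 1 + z + 33/104z².

Solve |R(x)|<1 on ℝ⁻.
x=-0.6: |R|=0.5142
R=1: x+33/104x²=0 ⇒ x=−104/33=-3.1515; min R=1−1/(4·33/104)=0.2121>−1
Confirm numerically:
  x=-2.544: |R|=0.50960 <1
  x=-2.453: |R|=0.45631 <1
  x=-2.263: |R|=0.36199 <1
  x=-1.743: |R|=0.22100 <1
  x=-3.575: |R|=1.48039 >1
  x=-3.175: |R|=1.02366 >1
So |R|<1 on (-3.1515, 0).

(-3.1515, 0).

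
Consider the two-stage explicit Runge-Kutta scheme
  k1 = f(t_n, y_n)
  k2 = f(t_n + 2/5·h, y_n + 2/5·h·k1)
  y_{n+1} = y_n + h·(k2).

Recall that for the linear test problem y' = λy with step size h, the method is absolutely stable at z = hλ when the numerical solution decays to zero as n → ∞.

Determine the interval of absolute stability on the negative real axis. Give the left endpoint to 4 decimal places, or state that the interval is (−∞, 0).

(-2.5000, 0).

Test eqn y'=λy, z=hλ:
  k1=λy_n ⇒ h·k1=z·y_n;  k2=λ(1+2/5z)y_n ⇒ h·k2=z(1+2/5z)y_n
  y_{n+1}/y_n = 1 + z(1+2/5z) = 1 + z + 2/5z²
  so R(z) = 1 + z + 2/5z².

Solve |R(x)|<1 on ℝ⁻.
x=-0.77: |R|=0.4672
R=1: x+2/5x²=0 ⇒ x=−5/2=-2.5000; min R=1−1/(4·2/5)=0.3750>−1
Confirm numerically:
  x=-2.143: |R|=0.69398 <1
  x=-1.794: |R|=0.49337 <1
  x=-1.654: |R|=0.44029 <1
  x=-1.390: |R|=0.38284 <1
  x=-2.919: |R|=1.48922 >1
  x=-2.703: |R|=1.21948 >1
  x=-2.680: |R|=1.19296 >1
So |R|<1 on (-2.5000, 0).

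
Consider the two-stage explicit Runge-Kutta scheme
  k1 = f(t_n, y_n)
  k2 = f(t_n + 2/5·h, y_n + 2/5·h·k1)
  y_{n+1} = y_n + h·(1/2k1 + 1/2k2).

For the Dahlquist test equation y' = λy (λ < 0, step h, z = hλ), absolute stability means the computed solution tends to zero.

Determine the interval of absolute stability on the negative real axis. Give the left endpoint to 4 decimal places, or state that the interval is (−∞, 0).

Set f=λy, z=hλ:
  k1=λy_n ⇒ h·k1=z·y_n;  k2=λ(1+2/5z)y_n ⇒ h·k2=z(1+2/5z)y_n
  y_{n+1}/y_n = 1 + 1/2z + 1/2z(1+2/5z) = 1 + z + 1/5z²
  so R(z) = 1 + z + 1/5z².

Solve |R(x)|<1 on ℝ⁻.
x=-0.75: |R|=0.3625
R=1: x+1/5x²=0 ⇒ x=−5=-5.0000; min R=1−1/(4·1/5)=-0.2500>−1
Confirm numerically:
  x=-4.697: |R|=0.71536 <1
  x=-3.768: |R|=0.07156 <1
  x=-3.393: |R|=0.09051 <1
  x=-2.654: |R|=0.24526 <1
  x=-5.597: |R|=1.66828 >1
  x=-5.580: |R|=1.64728 >1
  x=-5.380: |R|=1.40888 >1
Interval (-5.0000, 0).

z∈(-5.0000,0).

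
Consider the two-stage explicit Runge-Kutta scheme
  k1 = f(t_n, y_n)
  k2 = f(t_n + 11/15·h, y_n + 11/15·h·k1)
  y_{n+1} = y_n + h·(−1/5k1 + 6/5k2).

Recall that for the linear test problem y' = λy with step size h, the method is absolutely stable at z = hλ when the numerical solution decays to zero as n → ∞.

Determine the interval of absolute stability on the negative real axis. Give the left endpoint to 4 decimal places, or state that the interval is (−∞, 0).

Set f=λy, z=hλ:
  k1=λy_n ⇒ h·k1=z·y_n;  k2=λ(1+11/15z)y_n ⇒ h·k2=z(1+11/15z)y_n
  y_{n+1}/y_n = 1 − 1/5z + 6/5z(1+11/15z) = 1 + z + 22/25z²
  Hence R(z) = 1 + z + 22/25z².

Boundary: |R(x)|=1, x<0.
x=-0.91: |R|=0.8187
R=1: x+22/25x²=0 ⇒ x=−25/22=-1.1364; min R=1−1/(4·22/25)=0.7159>−1
Confirm numerically:
  x=-0.846: |R|=0.78383 <1
  x=-0.750: |R|=0.74500 <1
  x=-0.511: |R|=0.71879 <1
  x=-1.703: |R|=1.84918 >1
  x=-1.316: |R|=1.20803 >1
Stable set (-1.1364, 0).

(-1.1364, 0).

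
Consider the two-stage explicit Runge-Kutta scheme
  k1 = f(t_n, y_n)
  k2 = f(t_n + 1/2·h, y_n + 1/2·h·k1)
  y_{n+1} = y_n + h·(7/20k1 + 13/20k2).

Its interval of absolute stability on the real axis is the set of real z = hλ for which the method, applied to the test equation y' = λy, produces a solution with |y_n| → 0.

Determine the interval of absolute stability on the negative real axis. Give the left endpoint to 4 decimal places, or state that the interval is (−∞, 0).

With y'=λy (z=hλ):
  k1=λy_n ⇒ h·k1=z·y_n;  k2=λ(1+1/2z)y_n ⇒ h·k2=z(1+1/2z)y_n
  y_{n+1}/y_n = 1 + 7/20z + 13/20z(1+1/2z) = 1 + z + 13/40z²
  ⇒ R(z) = 1 + z + 13/40z².

Solve |R(x)|<1 on ℝ⁻.
x=-1.04: |R|=0.3115
R=1: x+13/40x²=0 ⇒ x=−40/13=-3.0769; min R=1−1/(4·13/40)=0.2308>−1
Confirm numerically:
  x=-2.327: |R|=0.43285 <1
  x=-1.801: |R|=0.25317 <1
  x=-1.321: |R|=0.24614 <1
  x=-3.605: |R|=1.61871 >1
  x=-3.555: |R|=1.55236 >1
  x=-3.396: |R|=1.35217 >1
Stable set (-3.0769, 0).

(-3.0769, 0).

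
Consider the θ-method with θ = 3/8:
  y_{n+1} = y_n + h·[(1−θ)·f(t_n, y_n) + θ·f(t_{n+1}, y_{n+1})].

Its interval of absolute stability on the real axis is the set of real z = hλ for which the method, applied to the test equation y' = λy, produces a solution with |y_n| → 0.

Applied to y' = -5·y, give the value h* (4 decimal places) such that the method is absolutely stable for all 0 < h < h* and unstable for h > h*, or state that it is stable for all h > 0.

With y'=λy (z=hλ):
  y_{n+1} = y_n + z·[5/8·y_n + 3/8·y_{n+1}] ⇒ (1 − 3/8z)y_{n+1} = (1 + 5/8z)y_n
  Hence R(z) = (1 + 5/8z)/(1 − 3/8z).

Need |R(x)|<1, x<0.
x=-1.41: |R|=0.0777
R=−1: 1+5/8x = −1+3/8x ⇒ -1/4x=2 ⇒ x=2/(-1/4)=-8.0000
Confirm numerically:
  x=-6.543: |R|=0.89453 <1
  x=-6.501: |R|=0.89099 <1
  x=-4.891: |R|=0.72575 <1
  x=-8.199: |R|=1.01221 >1
  x=-8.183: |R|=1.01124 >1
Stable set (-8.0000, 0).

(-8.0000,0); λ=-5 ⇒ h* = (8)/5 = 1.6000.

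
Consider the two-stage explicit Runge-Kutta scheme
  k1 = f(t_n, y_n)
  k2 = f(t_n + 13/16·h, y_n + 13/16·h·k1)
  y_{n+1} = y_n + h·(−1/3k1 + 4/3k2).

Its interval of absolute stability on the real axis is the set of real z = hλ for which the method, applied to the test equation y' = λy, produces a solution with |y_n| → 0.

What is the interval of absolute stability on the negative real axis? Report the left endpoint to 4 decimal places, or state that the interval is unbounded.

(-0.9231, 0).

On y'=λy, z=hλ:
  k1=λy_n ⇒ h·k1=z·y_n;  k2=λ(1+13/16z)y_n ⇒ h·k2=z(1+13/16z)y_n
  y_{n+1}/y_n = 1 − 1/3z + 4/3z(1+13/16z) = 1 + z + 13/12z²
  Hence R(z) = 1 + z + 13/12z².

Find x<0 with |R(x)|<1.
x=-1.72: |R|=2.4849
R=1: x+13/12x²=0 ⇒ x=−12/13=-0.9231; min R=1−1/(4·13/12)=0.7692>−1
Confirm numerically:
  x=-0.883: |R|=0.96166 <1
  x=-0.873: |R|=0.95264 <1
  x=-0.729: |R|=0.84673 <1
  x=-1.036: |R|=1.12674 >1
  x=-0.944: |R|=1.02140 >1
Stable set (-0.9231, 0).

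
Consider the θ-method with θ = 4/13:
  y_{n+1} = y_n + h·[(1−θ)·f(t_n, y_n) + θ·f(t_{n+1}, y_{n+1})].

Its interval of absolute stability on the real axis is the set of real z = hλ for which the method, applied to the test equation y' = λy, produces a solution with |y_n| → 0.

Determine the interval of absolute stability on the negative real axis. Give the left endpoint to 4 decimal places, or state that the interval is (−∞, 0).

Test eqn y'=λy, z=hλ:
  y_{n+1} = y_n + z·[9/13·y_n + 4/13·y_{n+1}] ⇒ (1 − 4/13z)y_{n+1} = (1 + 9/13z)y_n
  Hence R(z) = (1 + 9/13z)/(1 − 4/13z).

Need |R(x)|<1, x<0.
x=-1.26: |R|=0.0920
R=−1: 1+9/13x = −1+4/13x ⇒ -5/13x=2 ⇒ x=2/(-5/13)=-5.2000
Confirm numerically:
  x=-4.907: |R|=0.95510 <1
  x=-4.302: |R|=0.85136 <1
  x=-3.304: |R|=0.63839 <1
  x=-5.346: |R|=1.02123 >1
  x=-5.235: |R|=1.00516 >1
So |R|<1 on (-5.2000, 0).

(-5.2000, 0).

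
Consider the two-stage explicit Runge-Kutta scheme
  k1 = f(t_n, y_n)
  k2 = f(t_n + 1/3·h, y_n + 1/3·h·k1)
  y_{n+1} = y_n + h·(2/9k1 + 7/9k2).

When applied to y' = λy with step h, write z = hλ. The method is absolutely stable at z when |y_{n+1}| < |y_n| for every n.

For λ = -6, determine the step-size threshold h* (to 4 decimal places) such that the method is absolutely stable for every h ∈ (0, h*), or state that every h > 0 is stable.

(-3.8571,0); λ=-6 ⇒ h* = (27/7)/6 = 0.6429.

With y'=λy (z=hλ):
  k1=λy_n ⇒ h·k1=z·y_n;  k2=λ(1+1/3z)y_n ⇒ h·k2=z(1+1/3z)y_n
  y_{n+1}/y_n = 1 + 2/9z + 7/9z(1+1/3z) = 1 + z + 7/27z²
  R(z) = 1 + z + 7/27z².

Find x<0 with |R(x)|<1.
x=-0.4: |R|=0.6415
R=1: x+7/27x²=0 ⇒ x=−27/7=-3.8571; min R=1−1/(4·7/27)=0.0357>−1
Confirm numerically:
  x=-3.544: |R|=0.71228 <1
  x=-3.494: |R|=0.67105 <1
  x=-3.268: |R|=0.50084 <1
  x=-1.584: |R|=0.06650 <1
  x=-4.416: |R|=1.63983 >1
  x=-4.014: |R|=1.16324 >1
  x=-3.894: |R|=1.03721 >1
So |R|<1 on (-3.8571, 0).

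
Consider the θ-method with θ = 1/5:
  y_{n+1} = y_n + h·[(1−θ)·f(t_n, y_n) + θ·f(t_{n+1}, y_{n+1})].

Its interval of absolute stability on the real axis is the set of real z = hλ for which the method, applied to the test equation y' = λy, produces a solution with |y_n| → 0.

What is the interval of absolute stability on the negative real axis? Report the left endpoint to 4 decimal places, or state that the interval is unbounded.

With y'=λy (z=hλ):
  y_{n+1} = y_n + z·[4/5·y_n + 1/5·y_{n+1}] ⇒ (1 − 1/5z)y_{n+1} = (1 + 4/5z)y_n
  ⇒ R(z) = (1 + 4/5z)/(1 − 1/5z).

Find x<0 with |R(x)|<1.
x=-0.55: |R|=0.5045
R=−1: 1+4/5x = −1+1/5x ⇒ -3/5x=2 ⇒ x=2/(-3/5)=-3.3333
Confirm numerically:
  x=-3.298: |R|=0.98723 <1
  x=-2.823: |R|=0.80430 <1
  x=-1.694: |R|=0.26531 <1
  x=-1.578: |R|=0.19945 <1
  x=-3.916: |R|=1.19605 >1
  x=-3.875: |R|=1.18310 >1
Stable set (-3.3333, 0).

z∈(-3.3333,0).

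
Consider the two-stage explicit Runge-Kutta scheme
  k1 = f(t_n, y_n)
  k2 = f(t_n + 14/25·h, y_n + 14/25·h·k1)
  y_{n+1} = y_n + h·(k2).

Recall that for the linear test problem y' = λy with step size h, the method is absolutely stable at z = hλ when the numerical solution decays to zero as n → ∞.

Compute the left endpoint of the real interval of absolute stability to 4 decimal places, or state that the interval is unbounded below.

With y'=λy (z=hλ):
  k1=λy_n ⇒ h·k1=z·y_n;  k2=λ(1+14/25z)y_n ⇒ h·k2=z(1+14/25z)y_n
  y_{n+1}/y_n = 1 + z(1+14/25z) = 1 + z + 14/25z²
  R(z) = 1 + z + 14/25z².

Need |R(x)|<1, x<0.
x=-1.6: |R|=0.8336
R=1: x+14/25x²=0 ⇒ x=−25/14=-1.7857; min R=1−1/(4·14/25)=0.5536>−1
Confirm numerically:
  x=-1.315: |R|=0.65337 <1
  x=-1.245: |R|=0.62301 <1
  x=-1.042: |R|=0.56603 <1
  x=-0.760: |R|=0.56346 <1
  x=-2.326: |R|=1.70375 >1
  x=-2.167: |R|=1.46270 >1
  x=-1.806: |R|=1.02052 >1
So |R|<1 on (-1.7857, 0).

z* = -1.7857.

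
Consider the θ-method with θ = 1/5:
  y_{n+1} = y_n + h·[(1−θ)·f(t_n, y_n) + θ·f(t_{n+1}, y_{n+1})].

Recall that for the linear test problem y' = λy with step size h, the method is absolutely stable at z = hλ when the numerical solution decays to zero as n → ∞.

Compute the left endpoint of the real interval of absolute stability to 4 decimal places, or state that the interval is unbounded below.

left endpoint -3.3333.

On y'=λy, z=hλ:
  y_{n+1} = y_n + z·[4/5·y_n + 1/5·y_{n+1}] ⇒ (1 − 1/5z)y_{n+1} = (1 + 4/5z)y_n
  ⇒ R(z) = (1 + 4/5z)/(1 − 1/5z).

Find x<0 with |R(x)|<1.
x=-0.93: |R|=0.2159
R=−1: 1+4/5x = −1+1/5x ⇒ -3/5x=2 ⇒ x=2/(-3/5)=-3.3333
Confirm numerically:
  x=-3.074: |R|=0.90364 <1
  x=-2.524: |R|=0.67730 <1
  x=-1.447: |R|=0.12223 <1
  x=-1.440: |R|=0.11801 <1
  x=-3.580: |R|=1.08625 >1
  x=-3.443: |R|=1.03897 >1
  x=-3.393: |R|=1.02133 >1
So |R|<1 on (-3.3333, 0).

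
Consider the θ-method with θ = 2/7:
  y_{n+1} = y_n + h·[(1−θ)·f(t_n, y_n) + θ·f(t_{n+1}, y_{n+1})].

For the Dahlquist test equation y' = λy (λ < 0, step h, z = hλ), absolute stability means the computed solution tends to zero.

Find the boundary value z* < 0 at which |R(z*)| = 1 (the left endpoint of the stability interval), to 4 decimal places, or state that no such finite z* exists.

On y'=λy, z=hλ:
  y_{n+1} = y_n + z·[5/7·y_n + 2/7·y_{n+1}] ⇒ (1 − 2/7z)y_{n+1} = (1 + 5/7z)y_n
  Hence R(z) = (1 + 5/7z)/(1 − 2/7z).

Solve |R(x)|<1 on ℝ⁻.
x=-1.01: |R|=0.2162
R=−1: 1+5/7x = −1+2/7x ⇒ -3/7x=2 ⇒ x=2/(-3/7)=-4.6667
Confirm numerically:
  x=-4.510: |R|=0.97066 <1
  x=-3.789: |R|=0.81939 <1
  x=-2.342: |R|=0.40312 <1
  x=-2.183: |R|=0.34445 <1
  x=-5.225: |R|=1.09599 >1
  x=-5.088: |R|=1.07359 >1
Interval (-4.6667, 0).

z* = -4.6667.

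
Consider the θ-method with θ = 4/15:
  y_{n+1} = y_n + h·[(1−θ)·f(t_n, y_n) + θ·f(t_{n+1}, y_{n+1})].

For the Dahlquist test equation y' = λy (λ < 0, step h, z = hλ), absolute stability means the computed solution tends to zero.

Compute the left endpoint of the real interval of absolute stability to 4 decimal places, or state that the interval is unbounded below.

left endpoint -4.2857.

Set f=λy, z=hλ:
  y_{n+1} = y_n + z·[11/15·y_n + 4/15·y_{n+1}] ⇒ (1 − 4/15z)y_{n+1} = (1 + 11/15z)y_n
  so R(z) = (1 + 11/15z)/(1 − 4/15z).

Solve |R(x)|<1 on ℝ⁻.
x=-1.58: |R|=0.1116
R=−1: 1+11/15x = −1+4/15x ⇒ -7/15x=2 ⇒ x=2/(-7/15)=-4.2857
Confirm numerically:
  x=-2.915: |R|=0.64010 <1
  x=-2.331: |R|=0.43747 <1
  x=-2.314: |R|=0.43099 <1
  x=-4.678: |R|=1.08145 >1
  x=-4.537: |R|=1.05307 >1
  x=-4.361: |R|=1.01624 >1
Stable set (-4.2857, 0).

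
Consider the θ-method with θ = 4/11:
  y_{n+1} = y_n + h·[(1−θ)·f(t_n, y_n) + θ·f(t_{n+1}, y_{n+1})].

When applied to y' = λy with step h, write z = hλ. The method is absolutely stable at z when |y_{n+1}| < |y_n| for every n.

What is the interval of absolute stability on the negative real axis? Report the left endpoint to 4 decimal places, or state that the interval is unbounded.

z∈(-7.3333,0).

With y'=λy (z=hλ):
  y_{n+1} = y_n + z·[7/11·y_n + 4/11·y_{n+1}] ⇒ (1 − 4/11z)y_{n+1} = (1 + 7/11z)y_n
  ⇒ R(z) = (1 + 7/11z)/(1 − 4/11z).

Solve |R(x)|<1 on ℝ⁻.
x=-0.3: |R|=0.7295
R=−1: 1+7/11x = −1+4/11x ⇒ -3/11x=2 ⇒ x=2/(-3/11)=-7.3333
Confirm numerically:
  x=-7.161: |R|=0.98696 <1
  x=-6.144: |R|=0.89971 <1
  x=-3.714: |R|=0.58006 <1
  x=-7.791: |R|=1.03256 >1
  x=-7.538: |R|=1.01492 >1
So |R|<1 on (-7.3333, 0).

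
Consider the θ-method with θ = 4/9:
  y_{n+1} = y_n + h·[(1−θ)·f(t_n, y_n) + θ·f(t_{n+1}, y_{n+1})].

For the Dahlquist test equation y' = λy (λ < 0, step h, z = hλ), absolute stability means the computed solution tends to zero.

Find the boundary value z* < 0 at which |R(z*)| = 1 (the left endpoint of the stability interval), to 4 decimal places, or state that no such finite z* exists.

left endpoint -18.0000.

Test eqn y'=λy, z=hλ:
  y_{n+1} = y_n + z·[5/9·y_n + 4/9·y_{n+1}] ⇒ (1 − 4/9z)y_{n+1} = (1 + 5/9z)y_n
  Hence R(z) = (1 + 5/9z)/(1 − 4/9z).

Find x<0 with |R(x)|<1.
x=-1.03: |R|=0.2934
R=−1: 1+5/9x = −1+4/9x ⇒ -1/9x=2 ⇒ x=2/(-1/9)=-18.0000
Confirm numerically:
  x=-15.250: |R|=0.96071 <1
  x=-14.953: |R|=0.95572 <1
  x=-12.884: |R|=0.91549 <1
  x=-18.537: |R|=1.00646 >1
  x=-18.200: |R|=1.00244 >1
  x=-18.059: |R|=1.00073 >1
Stable set (-18.0000, 0).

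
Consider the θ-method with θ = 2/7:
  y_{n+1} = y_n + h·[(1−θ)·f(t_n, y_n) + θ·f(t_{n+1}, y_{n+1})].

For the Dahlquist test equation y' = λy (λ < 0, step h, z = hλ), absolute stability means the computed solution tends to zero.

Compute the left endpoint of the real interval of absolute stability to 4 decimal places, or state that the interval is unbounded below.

Set f=λy, z=hλ:
  y_{n+1} = y_n + z·[5/7·y_n + 2/7·y_{n+1}] ⇒ (1 − 2/7z)y_{n+1} = (1 + 5/7z)y_n
  ⇒ R(z) = (1 + 5/7z)/(1 − 2/7z).

Boundary: |R(x)|=1, x<0.
x=-1.74: |R|=0.1622
R=−1: 1+5/7x = −1+2/7x ⇒ -3/7x=2 ⇒ x=2/(-3/7)=-4.6667
Confirm numerically:
  x=-4.579: |R|=0.98372 <1
  x=-2.526: |R|=0.46714 <1
  x=-2.246: |R|=0.36808 <1
  x=-5.260: |R|=1.10160 >1
  x=-5.211: |R|=1.09373 >1
  x=-5.016: |R|=1.06153 >1
Interval (-4.6667, 0).

z* = -4.6667.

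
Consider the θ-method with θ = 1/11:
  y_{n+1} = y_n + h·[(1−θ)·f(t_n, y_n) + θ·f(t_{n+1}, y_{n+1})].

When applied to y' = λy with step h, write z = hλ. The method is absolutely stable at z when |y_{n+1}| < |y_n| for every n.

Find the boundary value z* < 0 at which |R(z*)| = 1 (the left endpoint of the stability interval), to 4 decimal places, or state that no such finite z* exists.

Set f=λy, z=hλ:
  y_{n+1} = y_n + z·[10/11·y_n + 1/11·y_{n+1}] ⇒ (1 − 1/11z)y_{n+1} = (1 + 10/11z)y_n
  Hence R(z) = (1 + 10/11z)/(1 − 1/11z).

Solve |R(x)|<1 on ℝ⁻.
x=-1.55: |R|=0.3586
R=−1: 1+10/11x = −1+1/11x ⇒ -9/11x=2 ⇒ x=2/(-9/11)=-2.4444
Confirm numerically:
  x=-2.399: |R|=0.96948 <1
  x=-2.304: |R|=0.90499 <1
  x=-1.630: |R|=0.41964 <1
  x=-0.990: |R|=0.09174 <1
  x=-2.722: |R|=1.18204 >1
  x=-2.553: |R|=1.07209 >1
Stable set (-2.4444, 0).

z* = -2.4444.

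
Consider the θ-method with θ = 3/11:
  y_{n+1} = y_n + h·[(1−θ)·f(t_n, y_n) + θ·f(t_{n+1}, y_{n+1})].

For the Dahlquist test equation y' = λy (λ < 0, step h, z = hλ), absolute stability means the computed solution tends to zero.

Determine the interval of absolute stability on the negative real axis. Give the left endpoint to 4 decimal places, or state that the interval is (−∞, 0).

(-4.4000, 0).

On y'=λy, z=hλ:
  y_{n+1} = y_n + z·[8/11·y_n + 3/11·y_{n+1}] ⇒ (1 − 3/11z)y_{n+1} = (1 + 8/11z)y_n
  so R(z) = (1 + 8/11z)/(1 − 3/11z).

Solve |R(x)|<1 on ℝ⁻.
x=-0.9: |R|=0.2774
R=−1: 1+8/11x = −1+3/11x ⇒ -5/11x=2 ⇒ x=2/(-5/11)=-4.4000
Confirm numerically:
  x=-4.013: |R|=0.91601 <1
  x=-3.609: |R|=0.81880 <1
  x=-2.008: |R|=0.29746 <1
  x=-4.944: |R|=1.10530 >1
  x=-4.732: |R|=1.06588 >1
  x=-4.623: |R|=1.04483 >1
Interval (-4.4000, 0).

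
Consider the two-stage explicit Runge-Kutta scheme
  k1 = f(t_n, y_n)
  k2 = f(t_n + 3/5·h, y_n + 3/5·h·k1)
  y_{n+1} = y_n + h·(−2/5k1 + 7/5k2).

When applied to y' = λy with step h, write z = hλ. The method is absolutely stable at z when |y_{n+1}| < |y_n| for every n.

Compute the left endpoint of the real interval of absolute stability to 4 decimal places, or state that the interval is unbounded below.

On y'=λy, z=hλ:
  k1=λy_n ⇒ h·k1=z·y_n;  k2=λ(1+3/5z)y_n ⇒ h·k2=z(1+3/5z)y_n
  y_{n+1}/y_n = 1 − 2/5z + 7/5z(1+3/5z) = 1 + z + 21/25z²
  Hence R(z) = 1 + z + 21/25z².

Boundary: |R(x)|=1, x<0.
x=-1.65: |R|=1.6369
R=1: x+21/25x²=0 ⇒ x=−25/21=-1.1905; min R=1−1/(4·21/25)=0.7024>−1
Confirm numerically:
  x=-1.005: |R|=0.84342 <1
  x=-0.799: |R|=0.73726 <1
  x=-0.537: |R|=0.70523 <1
  x=-1.628: |R|=1.59832 >1
  x=-1.616: |R|=1.57762 >1
  x=-1.419: |R|=1.27239 >1
Interval (-1.1905, 0).

left endpoint -1.1905.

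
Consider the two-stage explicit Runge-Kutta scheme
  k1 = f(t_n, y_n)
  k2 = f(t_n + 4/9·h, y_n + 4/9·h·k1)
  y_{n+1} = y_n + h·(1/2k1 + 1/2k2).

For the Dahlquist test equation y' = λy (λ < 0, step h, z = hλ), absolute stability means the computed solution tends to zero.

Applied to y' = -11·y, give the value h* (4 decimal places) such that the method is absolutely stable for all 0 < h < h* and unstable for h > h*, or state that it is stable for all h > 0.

Test eqn y'=λy, z=hλ:
  k1=λy_n ⇒ h·k1=z·y_n;  k2=λ(1+4/9z)y_n ⇒ h·k2=z(1+4/9z)y_n
  y_{n+1}/y_n = 1 + 1/2z + 1/2z(1+4/9z) = 1 + z + 2/9z²
  Hence R(z) = 1 + z + 2/9z².

Boundary: |R(x)|=1, x<0.
x=-0.57: |R|=0.5022
R=1: x+2/9x²=0 ⇒ x=−9/2=-4.5000; min R=1−1/(4·2/9)=-0.1250>−1
Confirm numerically:
  x=-4.292: |R|=0.80161 <1
  x=-3.954: |R|=0.52025 <1
  x=-2.759: |R|=0.06743 <1
  x=-4.834: |R|=1.35879 >1
  x=-4.831: |R|=1.35535 >1
Interval (-4.5000, 0).

(-4.5000,0); λ=-11 ⇒ h* = (9/2)/11 = 0.4091.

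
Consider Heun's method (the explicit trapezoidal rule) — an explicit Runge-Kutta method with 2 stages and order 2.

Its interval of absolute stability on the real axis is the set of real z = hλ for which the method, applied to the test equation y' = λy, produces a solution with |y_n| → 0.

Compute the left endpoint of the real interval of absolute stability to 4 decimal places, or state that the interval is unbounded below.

With y'=λy (z=hλ):
  order 2, 2-stage ⇒ R(z)=1+z+z^2/2
  (e.g. R(-0.42)=0.66820, |R|=0.66820)

Solve |R(x)|<1 on ℝ⁻.
x=-0.42: |R|=0.6682
|R(-2.37)|=1.4385 |R(-1.13)|=0.5085 |R(-0.96)|=0.5008
Bisect:
  x_lo=-2.5718 |R|=1.7353  x_hi=-0.1233 |R|=0.8843
  mid=-1.34757 |R|=0.56040 →hi
  mid=-1.95970 |R|=0.96051 →hi
  mid=-2.26576 |R|=1.30107 →lo
  mid=-2.11273 |R|=1.11908 →lo
  mid=-2.03621 |R|=1.03687 →lo
  mid=-1.99796 |R|=0.99796 →hi
  mid=-2.01708 |R|=1.01723 →lo
  mid=-2.00752 |R|=1.00755 →lo
  ...
  [-2.00005,-1.99990] ⇒ x*=-2.0000
Stable set (-2.0000, 0).

left endpoint -2.0000.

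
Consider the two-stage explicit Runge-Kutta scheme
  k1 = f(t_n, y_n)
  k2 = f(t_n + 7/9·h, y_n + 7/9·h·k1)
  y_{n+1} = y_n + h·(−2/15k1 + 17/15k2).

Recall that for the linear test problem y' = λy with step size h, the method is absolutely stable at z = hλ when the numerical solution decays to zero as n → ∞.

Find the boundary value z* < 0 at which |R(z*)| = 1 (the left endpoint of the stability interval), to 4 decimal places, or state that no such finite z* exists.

z* = -1.1345.

With y'=λy (z=hλ):
  k1=λy_n ⇒ h·k1=z·y_n;  k2=λ(1+7/9z)y_n ⇒ h·k2=z(1+7/9z)y_n
  y_{n+1}/y_n = 1 − 2/15z + 17/15z(1+7/9z) = 1 + z + 119/135z²
  Hence R(z) = 1 + z + 119/135z².

Boundary: |R(x)|=1, x<0.
x=-0.54: |R|=0.7170
R=1: x+119/135x²=0 ⇒ x=−135/119=-1.1345; min R=1−1/(4·119/135)=0.7164>−1
Confirm numerically:
  x=-1.015: |R|=0.89312 <1
  x=-0.959: |R|=0.85168 <1
  x=-0.628: |R|=0.71964 <1
  x=-0.584: |R|=0.71663 <1
  x=-1.551: |R|=1.56949 >1
  x=-1.534: |R|=1.54026 >1
So |R|<1 on (-1.1345, 0).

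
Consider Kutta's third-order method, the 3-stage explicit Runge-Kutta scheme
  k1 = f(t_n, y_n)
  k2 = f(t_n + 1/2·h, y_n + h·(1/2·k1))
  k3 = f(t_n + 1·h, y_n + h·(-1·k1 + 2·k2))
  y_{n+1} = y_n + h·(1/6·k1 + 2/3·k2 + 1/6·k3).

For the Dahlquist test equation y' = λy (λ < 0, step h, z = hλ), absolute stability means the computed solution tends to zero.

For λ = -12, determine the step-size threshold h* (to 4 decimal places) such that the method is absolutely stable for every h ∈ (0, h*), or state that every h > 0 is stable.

(-2.5127,0); λ=-12 ⇒ h* = 0.2094.

On y'=λy, z=hλ:
  order 3, 3-stage ⇒ R(z)=1+z+z^2/2+z^3/6
  (e.g. R(-0.65)=0.51548, |R|=0.51548)

Solve |R(x)|<1 on ℝ⁻.
x=-0.65: |R|=0.5155
|R(-1.08)|=0.2932 |R(-0.95)|=0.3584 |R(-0.73)|=0.4716
Bisect:
  x_lo=-3.2071 |R|=2.5623  x_hi=-0.1450 |R|=0.8650
  mid=-1.67608 |R|=0.05621 →hi
  mid=-2.44161 |R|=0.88681 →hi
  mid=-2.82438 |R|=1.59089 →lo
  mid=-2.63300 |R|=1.20894 →lo
  mid=-2.53730 |R|=1.04084 →lo
  mid=-2.48946 |R|=0.96212 →hi
  mid=-2.51338 |R|=1.00105 →lo
  mid=-2.50142 |R|=0.98148 →hi
  mid=-2.50740 |R|=0.99123 →hi
  ...
  [-2.51282,-2.51263] ⇒ x*=-2.5127
Stable set (-2.5127, 0).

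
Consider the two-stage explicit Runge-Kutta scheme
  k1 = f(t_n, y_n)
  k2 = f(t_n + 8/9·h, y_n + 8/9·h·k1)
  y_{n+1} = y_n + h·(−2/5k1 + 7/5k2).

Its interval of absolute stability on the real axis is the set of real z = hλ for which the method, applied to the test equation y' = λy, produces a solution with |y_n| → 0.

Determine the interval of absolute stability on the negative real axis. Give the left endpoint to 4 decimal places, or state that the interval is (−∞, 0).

Set f=λy, z=hλ:
  k1=λy_n ⇒ h·k1=z·y_n;  k2=λ(1+8/9z)y_n ⇒ h·k2=z(1+8/9z)y_n
  y_{n+1}/y_n = 1 − 2/5z + 7/5z(1+8/9z) = 1 + z + 56/45z²
  R(z) = 1 + z + 56/45z².

Find x<0 with |R(x)|<1.
x=-1.73: |R|=2.9945
R=1: x+56/45x²=0 ⇒ x=−45/56=-0.8036; min R=1−1/(4·56/45)=0.7991>−1
Confirm numerically:
  x=-0.762: |R|=0.96058 <1
  x=-0.564: |R|=0.83185 <1
  x=-0.471: |R|=0.80507 <1
  x=-0.460: |R|=0.80332 <1
  x=-1.322: |R|=1.85290 >1
  x=-1.294: |R|=1.78974 >1
Interval (-0.8036, 0).

(-0.8036, 0).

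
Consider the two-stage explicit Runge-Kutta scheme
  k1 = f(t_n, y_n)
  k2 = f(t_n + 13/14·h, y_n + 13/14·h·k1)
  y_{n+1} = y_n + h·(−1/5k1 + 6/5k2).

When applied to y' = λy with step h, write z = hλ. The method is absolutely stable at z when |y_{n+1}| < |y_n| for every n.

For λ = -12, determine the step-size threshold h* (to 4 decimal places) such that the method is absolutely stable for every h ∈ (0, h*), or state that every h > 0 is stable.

(-0.8974,0); λ=-12 ⇒ h* = (35/39)/12 = 0.0748.

On y'=λy, z=hλ:
  k1=λy_n ⇒ h·k1=z·y_n;  k2=λ(1+13/14z)y_n ⇒ h·k2=z(1+13/14z)y_n
  y_{n+1}/y_n = 1 − 1/5z + 6/5z(1+13/14z) = 1 + z + 39/35z²
  ⇒ R(z) = 1 + z + 39/35z².

Need |R(x)|<1, x<0.
x=-1.14: |R|=1.3081
R=1: x+39/35x²=0 ⇒ x=−35/39=-0.8974; min R=1−1/(4·39/35)=0.7756>−1
Confirm numerically:
  x=-0.792: |R|=0.90695 <1
  x=-0.762: |R|=0.88500 <1
  x=-0.483: |R|=0.77695 <1
  x=-1.023: |R|=1.14313 >1
  x=-0.932: |R|=1.03590 >1
Stable set (-0.8974, 0).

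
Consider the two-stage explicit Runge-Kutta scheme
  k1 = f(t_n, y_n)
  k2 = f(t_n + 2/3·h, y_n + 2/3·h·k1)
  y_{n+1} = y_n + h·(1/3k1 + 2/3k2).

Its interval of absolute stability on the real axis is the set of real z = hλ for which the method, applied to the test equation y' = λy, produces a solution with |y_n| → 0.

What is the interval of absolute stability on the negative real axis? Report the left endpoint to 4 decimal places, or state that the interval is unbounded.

Test eqn y'=λy, z=hλ:
  k1=λy_n ⇒ h·k1=z·y_n;  k2=λ(1+2/3z)y_n ⇒ h·k2=z(1+2/3z)y_n
  y_{n+1}/y_n = 1 + 1/3z + 2/3z(1+2/3z) = 1 + z + 4/9z²
  R(z) = 1 + z + 4/9z².

Solve |R(x)|<1 on ℝ⁻.
x=-1.42: |R|=0.4762
R=1: x+4/9x²=0 ⇒ x=−9/4=-2.2500; min R=1−1/(4·4/9)=0.4375>−1
Confirm numerically:
  x=-1.979: |R|=0.76164 <1
  x=-1.885: |R|=0.69421 <1
  x=-1.503: |R|=0.50100 <1
  x=-1.354: |R|=0.46081 <1
  x=-2.778: |R|=1.65190 >1
  x=-2.630: |R|=1.44418 >1
  x=-2.378: |R|=1.13528 >1
Interval (-2.2500, 0).

(-2.2500, 0).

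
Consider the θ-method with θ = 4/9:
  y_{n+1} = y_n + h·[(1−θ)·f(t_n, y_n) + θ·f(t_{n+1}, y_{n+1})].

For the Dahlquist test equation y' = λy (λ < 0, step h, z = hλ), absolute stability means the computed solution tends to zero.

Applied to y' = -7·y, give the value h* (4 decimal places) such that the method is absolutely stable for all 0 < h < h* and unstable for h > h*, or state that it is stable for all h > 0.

(-18.0000,0); λ=-7 ⇒ h* = (18)/7 = 2.5714.

With y'=λy (z=hλ):
  y_{n+1} = y_n + z·[5/9·y_n + 4/9·y_{n+1}] ⇒ (1 − 4/9z)y_{n+1} = (1 + 5/9z)y_n
  ⇒ R(z) = (1 + 5/9z)/(1 − 4/9z).

Find x<0 with |R(x)|<1.
x=-1.58: |R|=0.0718
R=−1: 1+5/9x = −1+4/9x ⇒ -1/9x=2 ⇒ x=2/(-1/9)=-18.0000
Confirm numerically:
  x=-11.270: |R|=0.87555 <1
  x=-10.873: |R|=0.86423 <1
  x=-9.276: |R|=0.81078 <1
  x=-7.567: |R|=0.73431 <1
  x=-18.344: |R|=1.00418 >1
  x=-18.159: |R|=1.00195 >1
Stable set (-18.0000, 0).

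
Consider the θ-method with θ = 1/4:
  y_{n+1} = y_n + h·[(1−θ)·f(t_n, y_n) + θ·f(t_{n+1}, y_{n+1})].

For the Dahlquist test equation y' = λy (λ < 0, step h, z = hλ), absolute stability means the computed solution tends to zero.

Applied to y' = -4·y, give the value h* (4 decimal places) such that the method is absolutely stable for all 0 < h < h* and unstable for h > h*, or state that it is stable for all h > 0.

(-4.0000,0); λ=-4 ⇒ h* = (4)/4 = 1.0000.

With y'=λy (z=hλ):
  y_{n+1} = y_n + z·[3/4·y_n + 1/4·y_{n+1}] ⇒ (1 − 1/4z)y_{n+1} = (1 + 3/4z)y_n
  R(z) = (1 + 3/4z)/(1 − 1/4z).

Find x<0 with |R(x)|<1.
x=-1.27: |R|=0.0361
R=−1: 1+3/4x = −1+1/4x ⇒ -1/2x=2 ⇒ x=2/(-1/2)=-4.0000
Confirm numerically:
  x=-3.395: |R|=0.83638 <1
  x=-3.182: |R|=0.77221 <1
  x=-3.055: |R|=0.73210 <1
  x=-2.390: |R|=0.49609 <1
  x=-4.385: |R|=1.09183 >1
  x=-4.341: |R|=1.08176 >1
  x=-4.130: |R|=1.03198 >1
Interval (-4.0000, 0).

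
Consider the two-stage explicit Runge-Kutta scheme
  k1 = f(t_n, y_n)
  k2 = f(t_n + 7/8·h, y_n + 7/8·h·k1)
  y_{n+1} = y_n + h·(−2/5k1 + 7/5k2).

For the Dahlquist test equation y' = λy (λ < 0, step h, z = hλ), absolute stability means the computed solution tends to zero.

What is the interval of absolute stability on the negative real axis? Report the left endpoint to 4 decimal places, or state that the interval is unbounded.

Test eqn y'=λy, z=hλ:
  k1=λy_n ⇒ h·k1=z·y_n;  k2=λ(1+7/8z)y_n ⇒ h·k2=z(1+7/8z)y_n
  y_{n+1}/y_n = 1 − 2/5z + 7/5z(1+7/8z) = 1 + z + 49/40z²
  ⇒ R(z) = 1 + z + 49/40z².

Need |R(x)|<1, x<0.
x=-0.37: |R|=0.7977
R=1: x+49/40x²=0 ⇒ x=−40/49=-0.8163; min R=1−1/(4·49/40)=0.7959>−1
Confirm numerically:
  x=-0.787: |R|=0.97173 <1
  x=-0.686: |R|=0.89048 <1
  x=-0.401: |R|=0.79598 <1
  x=-1.163: |R|=1.49390 >1
  x=-1.099: |R|=1.38056 >1
Interval (-0.8163, 0).

(-0.8163, 0).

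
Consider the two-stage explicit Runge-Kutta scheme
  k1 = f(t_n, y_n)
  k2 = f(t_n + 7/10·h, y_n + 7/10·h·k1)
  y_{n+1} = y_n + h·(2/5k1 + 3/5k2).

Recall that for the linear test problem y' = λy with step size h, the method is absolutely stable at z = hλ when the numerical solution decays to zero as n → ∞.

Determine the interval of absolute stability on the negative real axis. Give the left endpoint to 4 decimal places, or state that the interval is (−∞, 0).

Test eqn y'=λy, z=hλ:
  k1=λy_n ⇒ h·k1=z·y_n;  k2=λ(1+7/10z)y_n ⇒ h·k2=z(1+7/10z)y_n
  y_{n+1}/y_n = 1 + 2/5z + 3/5z(1+7/10z) = 1 + z + 21/50z²
  so R(z) = 1 + z + 21/50z².

Boundary: |R(x)|=1, x<0.
x=-1.09: |R|=0.4090
R=1: x+21/50x²=0 ⇒ x=−50/21=-2.3810; min R=1−1/(4·21/50)=0.4048>−1
Confirm numerically:
  x=-1.851: |R|=0.58800 <1
  x=-1.640: |R|=0.48963 <1
  x=-1.318: |R|=0.41159 <1
  x=-0.988: |R|=0.42198 <1
  x=-2.888: |R|=1.61503 >1
  x=-2.454: |R|=1.07529 >1
Interval (-2.3810, 0).

(-2.3810, 0).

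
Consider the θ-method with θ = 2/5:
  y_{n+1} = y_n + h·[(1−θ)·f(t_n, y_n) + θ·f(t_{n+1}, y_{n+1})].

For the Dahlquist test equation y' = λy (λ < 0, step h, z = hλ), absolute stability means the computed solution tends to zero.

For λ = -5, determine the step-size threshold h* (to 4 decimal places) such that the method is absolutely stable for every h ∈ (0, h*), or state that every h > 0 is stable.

Set f=λy, z=hλ:
  y_{n+1} = y_n + z·[3/5·y_n + 2/5·y_{n+1}] ⇒ (1 − 2/5z)y_{n+1} = (1 + 3/5z)y_n
  R(z) = (1 + 3/5z)/(1 − 2/5z).

Find x<0 with |R(x)|<1.
x=-1.56: |R|=0.0394
R=−1: 1+3/5x = −1+2/5x ⇒ -1/5x=2 ⇒ x=2/(-1/5)=-10.0000
Confirm numerically:
  x=-8.659: |R|=0.93991 <1
  x=-6.339: |R|=0.79291 <1
  x=-6.279: |R|=0.78807 <1
  x=-5.930: |R|=0.75860 <1
  x=-10.422: |R|=1.01633 >1
  x=-10.384: |R|=1.01490 >1
  x=-10.116: |R|=1.00460 >1
Interval (-10.0000, 0).

(-10.0000,0); λ=-5 ⇒ h* = (10)/5 = 2.0000.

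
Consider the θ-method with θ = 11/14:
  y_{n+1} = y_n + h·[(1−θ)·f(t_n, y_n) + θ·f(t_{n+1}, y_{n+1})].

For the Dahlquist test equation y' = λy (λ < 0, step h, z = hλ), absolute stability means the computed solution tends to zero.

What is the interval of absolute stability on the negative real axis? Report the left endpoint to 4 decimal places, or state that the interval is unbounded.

On y'=λy, z=hλ:
  y_{n+1} = y_n + z·[3/14·y_n + 11/14·y_{n+1}] ⇒ (1 − 11/14z)y_{n+1} = (1 + 3/14z)y_n
  so R(z) = (1 + 3/14z)/(1 − 11/14z).

Need |R(x)|<1, x<0.
x=-1.1: |R|=0.4100
x=-2: |R|=0.2222
x=-10: |R|=0.1290
x=-100: |R|=0.2567
θ=11/14≥1/2 ⇒ |1+3/14x|<|1−11/14x| ∀x<0 ⇒ stable on all of ℝ⁻.

unbounded; (−∞, 0).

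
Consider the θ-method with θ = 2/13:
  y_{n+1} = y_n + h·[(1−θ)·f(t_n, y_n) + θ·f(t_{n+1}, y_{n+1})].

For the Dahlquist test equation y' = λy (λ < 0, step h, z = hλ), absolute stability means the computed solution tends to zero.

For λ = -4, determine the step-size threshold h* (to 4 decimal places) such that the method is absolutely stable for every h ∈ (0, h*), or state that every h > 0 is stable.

Test eqn y'=λy, z=hλ:
  y_{n+1} = y_n + z·[11/13·y_n + 2/13·y_{n+1}] ⇒ (1 − 2/13z)y_{n+1} = (1 + 11/13z)y_n
  R(z) = (1 + 11/13z)/(1 − 2/13z).

Solve |R(x)|<1 on ℝ⁻.
x=-0.97: |R|=0.1560
R=−1: 1+11/13x = −1+2/13x ⇒ -9/13x=2 ⇒ x=2/(-9/13)=-2.8889
Confirm numerically:
  x=-2.107: |R|=0.59120 <1
  x=-2.048: |R|=0.55732 <1
  x=-1.807: |R|=0.41393 <1
  x=-3.447: |R|=1.25249 >1
  x=-3.113: |R|=1.10491 >1
Interval (-2.8889, 0).

(-2.8889,0); λ=-4 ⇒ h* = (26/9)/4 = 0.7222.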